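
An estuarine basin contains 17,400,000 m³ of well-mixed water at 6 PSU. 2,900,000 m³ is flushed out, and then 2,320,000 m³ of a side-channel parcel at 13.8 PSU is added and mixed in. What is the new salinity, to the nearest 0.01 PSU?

Remaining after removal: 14,500,000 m³ at 6 PSU (salt = 87,000,000)
After addition: salt = 87,000,000 + 2,320,000×13.8 = 119,016,000; volume = 16,820,000 m³
S = 119,016,000 / 16,820,000 = 7.0759 PSU

7.08 PSU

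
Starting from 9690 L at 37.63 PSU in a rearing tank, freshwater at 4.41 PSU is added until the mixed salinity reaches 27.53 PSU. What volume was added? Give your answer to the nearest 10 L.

4230 L

Salt balance: 9,690×37.63 + V×4.41 = (9,690+V)×27.53
364,634.7 + 4.41V = 266,765.7 + 27.53V
97,869 = 23.12V
V = 4,233.09 L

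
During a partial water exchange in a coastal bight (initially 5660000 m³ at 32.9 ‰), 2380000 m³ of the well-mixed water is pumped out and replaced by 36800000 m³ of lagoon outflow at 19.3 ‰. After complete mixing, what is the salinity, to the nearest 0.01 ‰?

20.41 ‰

Remaining after removal: 3,280,000 m³ at 32.9 ‰ (salt = 107,912,000)
After addition: salt = 107,912,000 + 36,800,000×19.3 = 818,152,000; volume = 40,080,000 m³
S = 818,152,000 / 40,080,000 = 20.413 ‰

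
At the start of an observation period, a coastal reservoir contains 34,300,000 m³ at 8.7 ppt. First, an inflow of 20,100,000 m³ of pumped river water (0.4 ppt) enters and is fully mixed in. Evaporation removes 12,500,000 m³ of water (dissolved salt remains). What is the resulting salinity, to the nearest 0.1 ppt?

7.3 ppt

After mixing: salt = 34,300,000×8.7 + 20,100,000×0.4 = 306,450,000; volume = 54,400,000 m³
After evaporation: salt unchanged = 306,450,000; volume = 54,400,000 − 12,500,000 = 41,900,000 m³
S = 306,450,000 / 41,900,000 = 7.3138 ppt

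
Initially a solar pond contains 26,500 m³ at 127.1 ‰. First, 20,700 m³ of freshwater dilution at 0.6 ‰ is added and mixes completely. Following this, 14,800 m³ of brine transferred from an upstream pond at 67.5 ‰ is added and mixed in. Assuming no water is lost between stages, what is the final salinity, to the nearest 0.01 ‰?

70.64 ‰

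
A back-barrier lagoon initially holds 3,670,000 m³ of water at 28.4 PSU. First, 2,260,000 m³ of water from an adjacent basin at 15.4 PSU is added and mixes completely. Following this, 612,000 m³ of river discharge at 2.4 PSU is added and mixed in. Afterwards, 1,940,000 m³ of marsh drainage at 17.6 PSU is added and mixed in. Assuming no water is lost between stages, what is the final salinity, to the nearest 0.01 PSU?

Mass of salt is conserved:
Initial salt = 3,670,000×28.4 = 104,228,000
After stage 1: salt = 104,228,000 + 2,260,000×15.4 = 139,032,000; volume = 5,930,000 m³; S = 23.446 PSU
After stage 2: salt = 139,032,000 + 612,000×2.4 = 140,500,800; volume = 6,542,000 m³; S = 21.477 PSU
After stage 3: salt = 140,500,800 + 1,940,000×17.6 = 174,644,800; volume = 8,482,000 m³
S = 174,644,800 / 8,482,000 = 20.59 PSU

20.59 PSU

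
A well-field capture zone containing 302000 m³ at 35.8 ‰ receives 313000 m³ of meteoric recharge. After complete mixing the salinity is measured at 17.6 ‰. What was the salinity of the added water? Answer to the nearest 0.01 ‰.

0.04 ‰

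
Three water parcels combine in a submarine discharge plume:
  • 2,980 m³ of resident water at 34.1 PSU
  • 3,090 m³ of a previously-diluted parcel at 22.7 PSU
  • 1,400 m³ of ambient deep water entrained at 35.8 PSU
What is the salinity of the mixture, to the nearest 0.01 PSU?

Conserving salt mass:
salt = 2,980×34.1 + 3,090×22.7 + 1,400×35.8 = 101,618 + 70,143 + 50,120 = 221,881
volume = 2,980 + 3,090 + 1,400 = 7,470 m³
S = 221,881 / 7,470 = 29.7029 PSU

29.70 PSU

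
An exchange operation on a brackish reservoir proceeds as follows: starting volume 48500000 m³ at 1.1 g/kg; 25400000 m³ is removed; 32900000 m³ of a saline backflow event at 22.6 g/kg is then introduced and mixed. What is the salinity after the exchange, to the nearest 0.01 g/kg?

Remaining after removal: 23,100,000 m³ at 1.1 g/kg (salt = 25,410,000)
After addition: salt = 25,410,000 + 32,900,000×22.6 = 768,950,000; volume = 56,000,000 m³
S = 768,950,000 / 56,000,000 = 13.7313 g/kg

13.73 g/kg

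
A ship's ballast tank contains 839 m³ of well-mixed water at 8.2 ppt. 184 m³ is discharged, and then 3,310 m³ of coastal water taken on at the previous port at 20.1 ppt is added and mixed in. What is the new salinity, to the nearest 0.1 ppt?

18.1 ppt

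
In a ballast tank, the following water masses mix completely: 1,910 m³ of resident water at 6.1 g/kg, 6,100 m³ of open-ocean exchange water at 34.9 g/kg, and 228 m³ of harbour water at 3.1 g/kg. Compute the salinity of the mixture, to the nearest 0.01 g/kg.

27.34 g/kg

Total salt / total volume:
salt = 1,910×6.1 + 6,100×34.9 + 228×3.1 = 11,651 + 212,890 + 706.8 = 225,247.8
volume = 1,910 + 6,100 + 228 = 8,238 m³
S = 225,247.8 / 8,238 = 27.3425 g/kg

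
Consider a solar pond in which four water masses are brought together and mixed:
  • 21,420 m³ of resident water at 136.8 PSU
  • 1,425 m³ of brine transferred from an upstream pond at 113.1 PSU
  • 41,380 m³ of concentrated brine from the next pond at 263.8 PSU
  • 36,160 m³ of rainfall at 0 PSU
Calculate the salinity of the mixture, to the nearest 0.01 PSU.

139.54 PSU

Weighted by volume,
salt = 21,420×136.8 + 1,425×113.1 + 41,380×263.8 + 36,160×0 = 2,930,256 + 161,167.5 + 10,916,044 + 0 = 14,007,467.5
volume = 21,420 + 1,425 + 41,380 + 36,160 = 100,385 m³
S = 14,007,467.5 / 100,385 = 139.5375 PSU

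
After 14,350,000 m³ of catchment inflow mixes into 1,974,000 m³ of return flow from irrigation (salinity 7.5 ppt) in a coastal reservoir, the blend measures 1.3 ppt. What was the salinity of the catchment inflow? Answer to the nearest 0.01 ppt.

Salt balance: 1,974,000×7.5 + 14,350,000×S = 16,324,000×1.3
14,805,000 + 14,350,000·S = 21,221,200
S = (21,221,200 − 14,805,000) / 14,350,000 = 0.4471 ppt

0.45 ppt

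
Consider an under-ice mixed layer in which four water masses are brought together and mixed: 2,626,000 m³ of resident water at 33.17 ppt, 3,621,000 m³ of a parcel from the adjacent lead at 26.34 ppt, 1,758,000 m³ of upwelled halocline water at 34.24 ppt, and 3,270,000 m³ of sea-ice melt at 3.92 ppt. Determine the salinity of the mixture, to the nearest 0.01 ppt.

22.66 ppt

Mass of salt is conserved:
salt = 2,626,000×33.17 + 3,621,000×26.34 + 1,758,000×34.24 + 3,270,000×3.92 = 87,104,420 + 95,377,140 + 60,193,920 + 12,818,400 = 255,493,880
volume = 2,626,000 + 3,621,000 + 1,758,000 + 3,270,000 = 11,275,000 m³
S = 255,493,880 / 11,275,000 = 22.6602 ppt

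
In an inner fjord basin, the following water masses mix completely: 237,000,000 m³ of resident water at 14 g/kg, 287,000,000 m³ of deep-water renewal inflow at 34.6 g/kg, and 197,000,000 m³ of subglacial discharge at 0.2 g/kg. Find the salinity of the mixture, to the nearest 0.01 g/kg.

18.43 g/kg

Weighted by volume,
salt = 237,000,000×14 + 287,000,000×34.6 + 197,000,000×0.2 = 3,318,000,000 + 9,930,200,000 + 39,400,000 = 13,287,600,000
volume = 237,000,000 + 287,000,000 + 197,000,000 = 721,000,000 m³
S = 13,287,600,000 / 721,000,000 = 18.4294 g/kg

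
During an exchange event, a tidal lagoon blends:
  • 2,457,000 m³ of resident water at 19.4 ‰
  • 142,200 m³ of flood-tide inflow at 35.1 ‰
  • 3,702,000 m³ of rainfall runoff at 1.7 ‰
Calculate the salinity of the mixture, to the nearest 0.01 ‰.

9.36 ‰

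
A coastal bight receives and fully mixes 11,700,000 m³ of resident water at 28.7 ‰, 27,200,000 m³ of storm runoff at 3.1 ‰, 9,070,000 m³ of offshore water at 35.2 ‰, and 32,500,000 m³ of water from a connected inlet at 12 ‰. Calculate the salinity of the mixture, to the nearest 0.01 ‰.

By conservation of dissolved salt,
salt = 11,700,000×28.7 + 27,200,000×3.1 + 9,070,000×35.2 + 32,500,000×12 = 335,790,000 + 84,320,000 + 319,264,000 + 390,000,000 = 1,129,374,000
volume = 11,700,000 + 27,200,000 + 9,070,000 + 32,500,000 = 80,470,000 m³
S = 1,129,374,000 / 80,470,000 = 14.0347 ‰

14.03 ‰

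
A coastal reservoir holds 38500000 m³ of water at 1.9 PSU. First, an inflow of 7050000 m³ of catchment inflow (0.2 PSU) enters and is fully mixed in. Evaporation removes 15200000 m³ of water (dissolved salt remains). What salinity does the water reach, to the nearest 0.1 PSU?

2.5 PSU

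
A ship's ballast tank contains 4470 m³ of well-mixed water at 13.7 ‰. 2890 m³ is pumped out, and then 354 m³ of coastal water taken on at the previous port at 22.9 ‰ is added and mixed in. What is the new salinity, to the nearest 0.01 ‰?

15.38 ‰

Remaining after removal: 1,580 m³ at 13.7 ‰ (salt = 21,646)
After addition: salt = 21,646 + 354×22.9 = 29,752.6; volume = 1,934 m³
S = 29,752.6 / 1,934 = 15.384 ‰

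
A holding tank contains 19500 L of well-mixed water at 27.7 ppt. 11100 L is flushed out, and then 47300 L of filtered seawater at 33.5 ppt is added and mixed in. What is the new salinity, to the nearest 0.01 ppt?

32.63 ppt

Remaining after removal: 8,400 L at 27.7 ppt (salt = 232,680)
After addition: salt = 232,680 + 47,300×33.5 = 1,817,230; volume = 55,700 L
S = 1,817,230 / 55,700 = 32.6253 ppt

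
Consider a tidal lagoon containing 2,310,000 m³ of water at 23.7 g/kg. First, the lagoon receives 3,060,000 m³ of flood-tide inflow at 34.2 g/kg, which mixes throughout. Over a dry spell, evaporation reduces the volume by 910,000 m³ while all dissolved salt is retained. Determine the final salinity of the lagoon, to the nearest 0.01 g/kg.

After mixing: salt = 2,310,000×23.7 + 3,060,000×34.2 = 159,399,000; volume = 5,370,000 m³
After evaporation: salt unchanged = 159,399,000; volume = 5,370,000 − 910,000 = 4,460,000 m³
S = 159,399,000 / 4,460,000 = 35.7397 g/kg

35.74 g/kg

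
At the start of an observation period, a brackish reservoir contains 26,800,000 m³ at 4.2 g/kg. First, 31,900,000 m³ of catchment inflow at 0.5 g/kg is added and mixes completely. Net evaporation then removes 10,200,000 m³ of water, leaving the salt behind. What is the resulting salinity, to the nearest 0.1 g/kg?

2.6 g/kg

After mixing: salt = 26,800,000×4.2 + 31,900,000×0.5 = 128,510,000; volume = 58,700,000 m³
After evaporation: salt unchanged = 128,510,000; volume = 58,700,000 − 10,200,000 = 48,500,000 m³
S = 128,510,000 / 48,500,000 = 2.6497 g/kg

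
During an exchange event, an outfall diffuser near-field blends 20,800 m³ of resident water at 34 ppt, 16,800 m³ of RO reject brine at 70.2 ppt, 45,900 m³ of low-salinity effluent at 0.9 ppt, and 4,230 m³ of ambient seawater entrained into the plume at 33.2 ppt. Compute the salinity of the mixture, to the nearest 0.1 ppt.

Weighted by volume,
salt = 20,800×34 + 16,800×70.2 + 45,900×0.9 + 4,230×33.2 = 707,200 + 1,179,360 + 41,310 + 140,436 = 2,068,306
volume = 20,800 + 16,800 + 45,900 + 4,230 = 87,730 m³
S = 2,068,306 / 87,730 = 23.576 ppt

23.6 ppt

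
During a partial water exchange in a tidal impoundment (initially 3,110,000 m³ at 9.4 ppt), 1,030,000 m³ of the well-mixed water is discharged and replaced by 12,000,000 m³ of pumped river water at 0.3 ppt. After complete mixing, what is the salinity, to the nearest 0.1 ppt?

1.6 ppt

Remaining after removal: 2,080,000 m³ at 9.4 ppt (salt = 19,552,000)
After addition: salt = 19,552,000 + 12,000,000×0.3 = 23,152,000; volume = 14,080,000 m³
S = 23,152,000 / 14,080,000 = 1.6443 ppt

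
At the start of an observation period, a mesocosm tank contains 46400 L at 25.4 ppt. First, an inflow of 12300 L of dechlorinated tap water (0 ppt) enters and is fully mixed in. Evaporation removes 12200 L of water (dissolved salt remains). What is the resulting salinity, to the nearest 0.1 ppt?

25.3 ppt

After mixing: salt = 46,400×25.4 + 12,300×0 = 1,178,560; volume = 58,700 L
After evaporation: salt unchanged = 1,178,560; volume = 58,700 − 12,200 = 46,500 L
S = 1,178,560 / 46,500 = 25.3454 ppt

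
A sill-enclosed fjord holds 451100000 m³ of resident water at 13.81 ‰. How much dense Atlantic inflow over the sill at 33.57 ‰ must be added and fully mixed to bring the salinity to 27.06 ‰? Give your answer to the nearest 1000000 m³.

Salt balance: 451,100,000×13.81 + V×33.57 = (451,100,000+V)×27.06
6,229,691,000 + 33.57V = 12,206,766,000 + 27.06V
5,977,075,000 = 6.51V
V = 918,137,480.8 m³

918000000 m³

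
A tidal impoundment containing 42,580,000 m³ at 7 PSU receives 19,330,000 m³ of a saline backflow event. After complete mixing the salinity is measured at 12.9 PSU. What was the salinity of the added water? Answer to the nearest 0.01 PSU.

25.90 PSU

Salt balance: 42,580,000×7 + 19,330,000×S = 61,910,000×12.9
298,060,000 + 19,330,000·S = 798,639,000
S = (798,639,000 − 298,060,000) / 19,330,000 = 25.8965 PSU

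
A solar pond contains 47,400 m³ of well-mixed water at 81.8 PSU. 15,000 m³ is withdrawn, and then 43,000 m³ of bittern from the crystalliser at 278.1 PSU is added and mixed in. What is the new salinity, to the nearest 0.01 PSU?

193.75 PSU

Remaining after removal: 32,400 m³ at 81.8 PSU (salt = 2,650,320)
After addition: salt = 2,650,320 + 43,000×278.1 = 14,608,620; volume = 75,400 m³
S = 14,608,620 / 75,400 = 193.7483 PSU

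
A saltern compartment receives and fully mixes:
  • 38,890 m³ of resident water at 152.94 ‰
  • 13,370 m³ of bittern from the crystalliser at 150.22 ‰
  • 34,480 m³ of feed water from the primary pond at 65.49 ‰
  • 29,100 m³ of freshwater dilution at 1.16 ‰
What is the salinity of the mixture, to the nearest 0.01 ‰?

Weighted by volume,
salt = 38,890×152.94 + 13,370×150.22 + 34,480×65.49 + 29,100×1.16 = 5,947,836.6 + 2,008,441.4 + 2,258,095.2 + 33,756 = 10,248,129.2
volume = 38,890 + 13,370 + 34,480 + 29,100 = 115,840 m³
S = 10,248,129.2 / 115,840 = 88.468 ‰

88.47 ‰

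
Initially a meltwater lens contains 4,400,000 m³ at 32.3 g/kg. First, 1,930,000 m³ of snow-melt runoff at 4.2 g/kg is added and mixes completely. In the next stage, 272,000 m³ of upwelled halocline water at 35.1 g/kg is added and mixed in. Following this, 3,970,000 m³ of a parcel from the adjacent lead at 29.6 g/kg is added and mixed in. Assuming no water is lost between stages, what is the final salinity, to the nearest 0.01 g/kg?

26.23 g/kg

Total salt / total volume:
Initial salt = 4,400,000×32.3 = 142,120,000
After stage 1: salt = 142,120,000 + 1,930,000×4.2 = 150,226,000; volume = 6,330,000 m³; S = 23.732 g/kg
After stage 2: salt = 150,226,000 + 272,000×35.1 = 159,773,200; volume = 6,602,000 m³; S = 24.201 g/kg
After stage 3: salt = 159,773,200 + 3,970,000×29.6 = 277,285,200; volume = 10,572,000 m³
S = 277,285,200 / 10,572,000 = 26.2283 g/kg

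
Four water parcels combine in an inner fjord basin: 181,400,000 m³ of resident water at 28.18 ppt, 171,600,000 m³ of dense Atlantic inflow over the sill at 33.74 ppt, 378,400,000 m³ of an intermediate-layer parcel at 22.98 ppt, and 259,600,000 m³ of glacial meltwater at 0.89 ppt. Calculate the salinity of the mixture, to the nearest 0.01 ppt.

20.01 ppt

Total salt / total volume:
salt = 181,400,000×28.18 + 171,600,000×33.74 + 378,400,000×22.98 + 259,600,000×0.89 = 5,111,852,000 + 5,789,784,000 + 8,695,632,000 + 231,044,000 = 19,828,312,000
volume = 181,400,000 + 171,600,000 + 378,400,000 + 259,600,000 = 991,000,000 m³
S = 19,828,312,000 / 991,000,000 = 20.0084 ppt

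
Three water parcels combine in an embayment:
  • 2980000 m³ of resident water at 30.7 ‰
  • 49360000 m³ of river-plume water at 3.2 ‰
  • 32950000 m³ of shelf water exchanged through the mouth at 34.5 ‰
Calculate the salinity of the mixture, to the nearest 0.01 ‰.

By conservation of dissolved salt,
salt = 2,980,000×30.7 + 49,360,000×3.2 + 32,950,000×34.5 = 91,486,000 + 157,952,000 + 1,136,775,000 = 1,386,213,000
volume = 2,980,000 + 49,360,000 + 32,950,000 = 85,290,000 m³
S = 1,386,213,000 / 85,290,000 = 16.2529 ‰

16.25 ‰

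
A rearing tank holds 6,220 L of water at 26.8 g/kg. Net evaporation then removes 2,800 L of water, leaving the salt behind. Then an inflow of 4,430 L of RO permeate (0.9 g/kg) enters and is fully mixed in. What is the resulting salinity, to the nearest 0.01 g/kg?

After evaporation: salt = 6,220×26.8 = 166,696; volume = 6,220 − 2,800 = 3,420 L
After mixing: salt = 166,696 + 4,430×0.9 = 170,683; volume = 3,420 + 4,430 = 7,850 L
S = 170,683 / 7,850 = 21.7431 g/kg

21.74 g/kg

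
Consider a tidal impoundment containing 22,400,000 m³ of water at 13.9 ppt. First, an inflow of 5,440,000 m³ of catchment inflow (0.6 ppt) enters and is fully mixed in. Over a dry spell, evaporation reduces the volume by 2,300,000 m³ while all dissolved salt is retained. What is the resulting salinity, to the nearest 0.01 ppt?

After mixing: salt = 22,400,000×13.9 + 5,440,000×0.6 = 314,624,000; volume = 27,840,000 m³
After evaporation: salt unchanged = 314,624,000; volume = 27,840,000 − 2,300,000 = 25,540,000 m³
S = 314,624,000 / 25,540,000 = 12.3189 ppt

12.32 ppt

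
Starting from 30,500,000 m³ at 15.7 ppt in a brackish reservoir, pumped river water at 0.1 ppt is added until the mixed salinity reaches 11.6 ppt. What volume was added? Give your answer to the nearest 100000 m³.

Salt balance: 30,500,000×15.7 + V×0.1 = (30,500,000+V)×11.6
478,850,000 + 0.1V = 353,800,000 + 11.6V
125,050,000 = 11.5V
V = 10,873,913.04 m³

10900000 m³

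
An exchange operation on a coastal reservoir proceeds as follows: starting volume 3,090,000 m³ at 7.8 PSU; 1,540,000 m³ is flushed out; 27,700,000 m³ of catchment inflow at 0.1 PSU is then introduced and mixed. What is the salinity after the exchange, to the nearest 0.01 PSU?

Remaining after removal: 1,550,000 m³ at 7.8 PSU (salt = 12,090,000)
After addition: salt = 12,090,000 + 27,700,000×0.1 = 14,860,000; volume = 29,250,000 m³
S = 14,860,000 / 29,250,000 = 0.508 PSU

0.51 PSU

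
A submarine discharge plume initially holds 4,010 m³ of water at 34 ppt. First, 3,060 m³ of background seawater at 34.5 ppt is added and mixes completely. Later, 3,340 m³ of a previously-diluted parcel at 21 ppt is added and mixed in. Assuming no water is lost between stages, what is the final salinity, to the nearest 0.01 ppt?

Salt balance:
Initial salt = 4,010×34 = 136,340
After stage 1: salt = 136,340 + 3,060×34.5 = 241,910; volume = 7,070 m³; S = 34.216 ppt
After stage 2: salt = 241,910 + 3,340×21 = 312,050; volume = 10,410 m³
S = 312,050 / 10,410 = 29.976 ppt

29.98 ppt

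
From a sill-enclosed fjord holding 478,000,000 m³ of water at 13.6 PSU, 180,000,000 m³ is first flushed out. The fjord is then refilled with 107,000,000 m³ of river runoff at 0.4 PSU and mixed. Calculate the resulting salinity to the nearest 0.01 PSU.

10.11 PSU

Remaining after removal: 298,000,000 m³ at 13.6 PSU (salt = 4,052,800,000)
After addition: salt = 4,052,800,000 + 107,000,000×0.4 = 4,095,600,000; volume = 405,000,000 m³
S = 4,095,600,000 / 405,000,000 = 10.1126 PSU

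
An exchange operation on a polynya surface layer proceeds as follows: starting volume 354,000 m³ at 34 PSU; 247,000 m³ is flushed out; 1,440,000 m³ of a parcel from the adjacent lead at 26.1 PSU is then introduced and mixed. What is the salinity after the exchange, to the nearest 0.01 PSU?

Remaining after removal: 107,000 m³ at 34 PSU (salt = 3,638,000)
After addition: salt = 3,638,000 + 1,440,000×26.1 = 41,222,000; volume = 1,547,000 m³
S = 41,222,000 / 1,547,000 = 26.6464 PSU

26.65 PSU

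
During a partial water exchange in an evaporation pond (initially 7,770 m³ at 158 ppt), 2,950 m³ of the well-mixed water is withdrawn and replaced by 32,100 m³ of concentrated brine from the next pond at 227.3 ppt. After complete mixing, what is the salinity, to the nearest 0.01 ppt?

Remaining after removal: 4,820 m³ at 158 ppt (salt = 761,560)
After addition: salt = 761,560 + 32,100×227.3 = 8,057,890; volume = 36,920 m³
S = 8,057,890 / 36,920 = 218.2527 ppt

218.25 ppt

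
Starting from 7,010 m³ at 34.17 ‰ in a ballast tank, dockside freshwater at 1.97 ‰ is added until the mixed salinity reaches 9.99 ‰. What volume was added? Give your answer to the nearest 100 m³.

21100 m³

Salt balance: 7,010×34.17 + V×1.97 = (7,010+V)×9.99
239,531.7 + 1.97V = 70,029.9 + 9.99V
169,501.8 = 8.02V
V = 21,134.89 m³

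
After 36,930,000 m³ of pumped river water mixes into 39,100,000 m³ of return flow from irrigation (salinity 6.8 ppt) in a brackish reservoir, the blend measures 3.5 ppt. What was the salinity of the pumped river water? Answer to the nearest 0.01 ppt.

0.01 ppt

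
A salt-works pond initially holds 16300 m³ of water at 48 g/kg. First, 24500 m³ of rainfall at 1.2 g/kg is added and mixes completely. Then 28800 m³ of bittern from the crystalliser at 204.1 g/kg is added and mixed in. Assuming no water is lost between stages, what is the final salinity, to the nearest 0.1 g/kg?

96.1 g/kg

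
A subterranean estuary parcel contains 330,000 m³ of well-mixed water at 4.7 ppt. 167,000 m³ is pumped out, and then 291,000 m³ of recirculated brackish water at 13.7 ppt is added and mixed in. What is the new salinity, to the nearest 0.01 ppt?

Remaining after removal: 163,000 m³ at 4.7 ppt (salt = 766,100)
After addition: salt = 766,100 + 291,000×13.7 = 4,752,800; volume = 454,000 m³
S = 4,752,800 / 454,000 = 10.4687 ppt

10.47 ppt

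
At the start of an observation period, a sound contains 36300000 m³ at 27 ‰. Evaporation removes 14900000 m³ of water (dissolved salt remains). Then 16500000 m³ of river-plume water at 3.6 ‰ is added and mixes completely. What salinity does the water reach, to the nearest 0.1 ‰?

After evaporation: salt = 36,300,000×27 = 980,100,000; volume = 36,300,000 − 14,900,000 = 21,400,000 m³
After mixing: salt = 980,100,000 + 16,500,000×3.6 = 1,039,500,000; volume = 21,400,000 + 16,500,000 = 37,900,000 m³
S = 1,039,500,000 / 37,900,000 = 27.4274 ‰

27.4 ‰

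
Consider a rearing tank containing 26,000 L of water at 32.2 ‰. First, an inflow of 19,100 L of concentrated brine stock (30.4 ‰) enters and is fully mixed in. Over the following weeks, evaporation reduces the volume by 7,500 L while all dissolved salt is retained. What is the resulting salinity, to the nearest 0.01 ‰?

37.71 ‰

After mixing: salt = 26,000×32.2 + 19,100×30.4 = 1,417,840; volume = 45,100 L
After evaporation: salt unchanged = 1,417,840; volume = 45,100 − 7,500 = 37,600 L
S = 1,417,840 / 37,600 = 37.7085 ‰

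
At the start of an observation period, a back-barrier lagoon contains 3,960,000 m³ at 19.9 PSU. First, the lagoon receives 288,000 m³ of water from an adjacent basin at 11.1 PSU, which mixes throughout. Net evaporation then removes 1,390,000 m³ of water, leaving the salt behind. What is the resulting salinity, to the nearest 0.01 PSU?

28.69 PSU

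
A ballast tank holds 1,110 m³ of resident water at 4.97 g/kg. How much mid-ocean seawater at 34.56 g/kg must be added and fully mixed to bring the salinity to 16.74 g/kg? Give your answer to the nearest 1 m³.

733 m³

Salt balance: 1,110×4.97 + V×34.56 = (1,110+V)×16.74
5,516.7 + 34.56V = 18,581.4 + 16.74V
13,064.7 = 17.82V
V = 733.15 m³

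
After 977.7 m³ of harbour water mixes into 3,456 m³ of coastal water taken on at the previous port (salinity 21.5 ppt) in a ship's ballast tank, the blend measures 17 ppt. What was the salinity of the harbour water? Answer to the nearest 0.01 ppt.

1.09 ppt

Salt balance: 3,456×21.5 + 977.7×S = 4,433.7×17
74,304 + 977.7·S = 75,372.9
S = (75,372.9 − 74,304) / 977.7 = 1.0933 ppt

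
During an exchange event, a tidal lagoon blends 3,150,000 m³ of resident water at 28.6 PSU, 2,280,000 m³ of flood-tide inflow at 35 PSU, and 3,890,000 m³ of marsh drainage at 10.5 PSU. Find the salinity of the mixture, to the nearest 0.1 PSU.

22.6 PSU

Total salt / total volume:
salt = 3,150,000×28.6 + 2,280,000×35 + 3,890,000×10.5 = 90,090,000 + 79,800,000 + 40,845,000 = 210,735,000
volume = 3,150,000 + 2,280,000 + 3,890,000 = 9,320,000 m³
S = 210,735,000 / 9,320,000 = 22.611 PSU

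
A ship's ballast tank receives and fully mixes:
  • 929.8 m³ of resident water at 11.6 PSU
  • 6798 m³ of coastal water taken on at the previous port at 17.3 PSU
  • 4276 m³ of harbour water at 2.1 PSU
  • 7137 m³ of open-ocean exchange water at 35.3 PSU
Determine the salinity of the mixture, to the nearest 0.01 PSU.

20.34 PSU

Weighted by volume,
salt = 929.8×11.6 + 6,798×17.3 + 4,276×2.1 + 7,137×35.3 = 10,785.68 + 117,605.4 + 8,979.6 + 251,936.1 = 389,306.78
volume = 929.8 + 6,798 + 4,276 + 7,137 = 19,140.8 m³
S = 389,306.78 / 19,140.8 = 20.3391 PSU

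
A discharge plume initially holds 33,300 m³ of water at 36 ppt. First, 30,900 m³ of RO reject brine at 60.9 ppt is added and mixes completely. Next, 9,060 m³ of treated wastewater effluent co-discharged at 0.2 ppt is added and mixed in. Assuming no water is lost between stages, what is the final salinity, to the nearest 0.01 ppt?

42.08 ppt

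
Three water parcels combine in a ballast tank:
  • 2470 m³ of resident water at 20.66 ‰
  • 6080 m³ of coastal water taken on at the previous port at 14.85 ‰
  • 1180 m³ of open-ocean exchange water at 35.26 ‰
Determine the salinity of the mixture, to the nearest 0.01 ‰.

Weighted by volume,
salt = 2,470×20.66 + 6,080×14.85 + 1,180×35.26 = 51,030.2 + 90,288 + 41,606.8 = 182,925
volume = 2,470 + 6,080 + 1,180 = 9,730 m³
S = 182,925 / 9,730 = 18.8001 ‰

18.80 ‰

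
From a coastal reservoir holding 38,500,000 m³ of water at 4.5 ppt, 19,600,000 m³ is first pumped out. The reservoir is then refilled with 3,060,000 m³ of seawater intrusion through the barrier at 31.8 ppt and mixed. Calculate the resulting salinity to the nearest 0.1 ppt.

8.3 ppt

Remaining after removal: 18,900,000 m³ at 4.5 ppt (salt = 85,050,000)
After addition: salt = 85,050,000 + 3,060,000×31.8 = 182,358,000; volume = 21,960,000 m³
S = 182,358,000 / 21,960,000 = 8.3041 ppt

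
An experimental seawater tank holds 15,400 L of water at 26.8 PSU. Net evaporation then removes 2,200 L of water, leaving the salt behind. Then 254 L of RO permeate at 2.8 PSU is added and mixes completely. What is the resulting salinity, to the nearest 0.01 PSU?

After evaporation: salt = 15,400×26.8 = 412,720; volume = 15,400 − 2,200 = 13,200 L
After mixing: salt = 412,720 + 254×2.8 = 413,431.2; volume = 13,200 + 254 = 13,454 L
S = 413,431.2 / 13,454 = 30.7292 PSU

30.73 PSU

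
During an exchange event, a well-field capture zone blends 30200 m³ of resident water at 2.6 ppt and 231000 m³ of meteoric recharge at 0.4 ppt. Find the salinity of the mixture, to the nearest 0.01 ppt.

By conservation of dissolved salt,
salt = 30,200×2.6 + 231,000×0.4 = 78,520 + 92,400 = 170,920
volume = 30,200 + 231,000 = 261,200 m³
S = 170,920 / 261,200 = 0.6544 ppt

0.65 ppt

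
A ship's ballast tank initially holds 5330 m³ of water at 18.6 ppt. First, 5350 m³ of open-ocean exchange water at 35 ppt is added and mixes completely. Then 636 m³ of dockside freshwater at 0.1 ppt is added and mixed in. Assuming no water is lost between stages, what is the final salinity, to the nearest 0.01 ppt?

25.31 ppt

Total salt / total volume:
Initial salt = 5,330×18.6 = 99,138
After stage 1: salt = 99,138 + 5,350×35 = 286,388; volume = 10,680 m³; S = 26.815 ppt
After stage 2: salt = 286,388 + 636×0.1 = 286,451.6; volume = 11,316 m³
S = 286,451.6 / 11,316 = 25.3139 ppt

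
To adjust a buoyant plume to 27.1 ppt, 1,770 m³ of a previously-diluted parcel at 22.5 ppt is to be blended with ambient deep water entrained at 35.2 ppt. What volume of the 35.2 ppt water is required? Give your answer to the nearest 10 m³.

1010 m³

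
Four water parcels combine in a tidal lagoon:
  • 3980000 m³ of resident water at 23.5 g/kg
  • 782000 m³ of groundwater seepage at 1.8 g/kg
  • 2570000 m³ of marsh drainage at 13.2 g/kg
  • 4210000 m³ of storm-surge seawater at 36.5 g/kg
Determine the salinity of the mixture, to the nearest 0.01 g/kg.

24.48 g/kg

Total salt / total volume:
salt = 3,980,000×23.5 + 782,000×1.8 + 2,570,000×13.2 + 4,210,000×36.5 = 93,530,000 + 1,407,600 + 33,924,000 + 153,665,000 = 282,526,600
volume = 3,980,000 + 782,000 + 2,570,000 + 4,210,000 = 11,542,000 m³
S = 282,526,600 / 11,542,000 = 24.4781 g/kg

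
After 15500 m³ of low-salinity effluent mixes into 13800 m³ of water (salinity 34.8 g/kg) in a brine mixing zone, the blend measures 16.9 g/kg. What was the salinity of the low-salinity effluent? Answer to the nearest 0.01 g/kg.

Salt balance: 13,800×34.8 + 15,500×S = 29,300×16.9
480,240 + 15,500·S = 495,170
S = (495,170 − 480,240) / 15,500 = 0.9632 g/kg

0.96 g/kg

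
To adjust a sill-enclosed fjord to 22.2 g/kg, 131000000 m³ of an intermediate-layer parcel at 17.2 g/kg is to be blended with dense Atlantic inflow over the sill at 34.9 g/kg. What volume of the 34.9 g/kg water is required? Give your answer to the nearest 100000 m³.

51600000 m³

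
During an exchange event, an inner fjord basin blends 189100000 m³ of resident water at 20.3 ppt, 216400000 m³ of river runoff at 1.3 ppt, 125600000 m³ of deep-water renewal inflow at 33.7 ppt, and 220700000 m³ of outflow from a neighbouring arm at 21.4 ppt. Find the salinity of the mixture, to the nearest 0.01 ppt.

Salt balance:
salt = 189,100,000×20.3 + 216,400,000×1.3 + 125,600,000×33.7 + 220,700,000×21.4 = 3,838,730,000 + 281,320,000 + 4,232,720,000 + 4,722,980,000 = 13,075,750,000
volume = 189,100,000 + 216,400,000 + 125,600,000 + 220,700,000 = 751,800,000 m³
S = 13,075,750,000 / 751,800,000 = 17.3926 ppt

17.39 ppt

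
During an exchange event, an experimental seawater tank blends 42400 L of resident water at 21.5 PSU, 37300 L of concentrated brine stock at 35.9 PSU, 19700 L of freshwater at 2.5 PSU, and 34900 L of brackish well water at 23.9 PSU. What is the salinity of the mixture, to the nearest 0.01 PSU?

23.34 PSU

Weighted by volume,
salt = 42,400×21.5 + 37,300×35.9 + 19,700×2.5 + 34,900×23.9 = 911,600 + 1,339,070 + 49,250 + 834,110 = 3,134,030
volume = 42,400 + 37,300 + 19,700 + 34,900 = 134,300 L
S = 3,134,030 / 134,300 = 23.336 PSU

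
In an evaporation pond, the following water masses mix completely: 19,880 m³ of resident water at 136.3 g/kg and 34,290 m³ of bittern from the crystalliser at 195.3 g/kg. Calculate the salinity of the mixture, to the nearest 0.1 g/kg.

173.6 g/kg

Salt balance:
salt = 19,880×136.3 + 34,290×195.3 = 2,709,644 + 6,696,837 = 9,406,481
volume = 19,880 + 34,290 = 54,170 m³
S = 9,406,481 / 54,170 = 173.647 g/kg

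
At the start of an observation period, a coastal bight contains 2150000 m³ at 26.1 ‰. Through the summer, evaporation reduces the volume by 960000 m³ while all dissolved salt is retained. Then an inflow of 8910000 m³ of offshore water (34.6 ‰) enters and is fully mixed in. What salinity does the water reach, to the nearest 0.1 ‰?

36.1 ‰

After evaporation: salt = 2,150,000×26.1 = 56,115,000; volume = 2,150,000 − 960,000 = 1,190,000 m³
After mixing: salt = 56,115,000 + 8,910,000×34.6 = 364,401,000; volume = 1,190,000 + 8,910,000 = 10,100,000 m³
S = 364,401,000 / 10,100,000 = 36.0793 ‰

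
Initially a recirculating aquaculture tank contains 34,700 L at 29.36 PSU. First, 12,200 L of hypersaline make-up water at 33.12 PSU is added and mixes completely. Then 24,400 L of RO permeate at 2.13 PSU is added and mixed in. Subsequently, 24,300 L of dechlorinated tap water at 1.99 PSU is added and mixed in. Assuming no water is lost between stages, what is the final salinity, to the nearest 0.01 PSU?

By conservation of dissolved salt,
Initial salt = 34,700×29.36 = 1,018,792
After stage 1: salt = 1,018,792 + 12,200×33.12 = 1,422,856; volume = 46,900 L; S = 30.338 PSU
After stage 2: salt = 1,422,856 + 24,400×2.13 = 1,474,828; volume = 71,300 L; S = 20.685 PSU
After stage 3: salt = 1,474,828 + 24,300×1.99 = 1,523,185; volume = 95,600 L
S = 1,523,185 / 95,600 = 15.9329 PSU

15.93 PSU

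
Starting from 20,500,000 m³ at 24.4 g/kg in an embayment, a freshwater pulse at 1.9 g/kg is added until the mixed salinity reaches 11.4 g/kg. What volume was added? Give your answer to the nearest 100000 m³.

28100000 m³

Salt balance: 20,500,000×24.4 + V×1.9 = (20,500,000+V)×11.4
500,200,000 + 1.9V = 233,700,000 + 11.4V
266,500,000 = 9.5V
V = 28,052,631.58 m³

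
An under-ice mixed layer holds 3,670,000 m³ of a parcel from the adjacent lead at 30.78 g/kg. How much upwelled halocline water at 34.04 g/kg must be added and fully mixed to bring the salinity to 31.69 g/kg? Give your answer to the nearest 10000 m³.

1420000 m³

Salt balance: 3,670,000×30.78 + V×34.04 = (3,670,000+V)×31.69
112,962,600 + 34.04V = 116,302,300 + 31.69V
3,339,700 = 2.35V
V = 1,421,148.94 m³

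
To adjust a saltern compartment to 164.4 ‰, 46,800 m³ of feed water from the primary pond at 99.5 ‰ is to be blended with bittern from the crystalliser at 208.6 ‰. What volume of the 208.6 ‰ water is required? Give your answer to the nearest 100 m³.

Salt balance: 46,800×99.5 + V×208.6 = (46,800+V)×164.4
4,656,600 + 208.6V = 7,693,920 + 164.4V
3,037,320 = 44.2V
V = 68,717.65 m³

68700 m³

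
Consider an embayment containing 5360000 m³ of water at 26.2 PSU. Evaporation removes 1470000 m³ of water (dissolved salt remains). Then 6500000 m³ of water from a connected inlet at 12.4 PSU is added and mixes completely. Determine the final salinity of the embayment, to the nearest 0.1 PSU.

21.3 PSU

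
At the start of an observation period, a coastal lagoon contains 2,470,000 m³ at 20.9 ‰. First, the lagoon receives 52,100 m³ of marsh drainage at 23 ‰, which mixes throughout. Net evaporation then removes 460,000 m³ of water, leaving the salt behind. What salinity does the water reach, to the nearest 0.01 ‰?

After mixing: salt = 2,470,000×20.9 + 52,100×23 = 52,821,300; volume = 2,522,100 m³
After evaporation: salt unchanged = 52,821,300; volume = 2,522,100 − 460,000 = 2,062,100 m³
S = 52,821,300 / 2,062,100 = 25.6153 ‰

25.62 ‰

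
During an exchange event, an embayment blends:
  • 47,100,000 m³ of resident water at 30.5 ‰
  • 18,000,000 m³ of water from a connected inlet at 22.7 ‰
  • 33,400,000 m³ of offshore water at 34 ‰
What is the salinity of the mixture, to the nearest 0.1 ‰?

30.3 ‰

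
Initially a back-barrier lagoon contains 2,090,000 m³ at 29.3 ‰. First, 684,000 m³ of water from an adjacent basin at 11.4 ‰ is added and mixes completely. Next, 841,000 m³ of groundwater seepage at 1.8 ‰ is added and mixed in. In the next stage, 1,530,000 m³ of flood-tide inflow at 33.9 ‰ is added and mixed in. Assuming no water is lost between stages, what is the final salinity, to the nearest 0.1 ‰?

23.8 ‰

Conserving salt mass:
Initial salt = 2,090,000×29.3 = 61,237,000
After stage 1: salt = 61,237,000 + 684,000×11.4 = 69,034,600; volume = 2,774,000 m³; S = 24.886 ‰
After stage 2: salt = 69,034,600 + 841,000×1.8 = 70,548,400; volume = 3,615,000 m³; S = 19.515 ‰
After stage 3: salt = 70,548,400 + 1,530,000×33.9 = 122,415,400; volume = 5,145,000 m³
S = 122,415,400 / 5,145,000 = 23.7931 ‰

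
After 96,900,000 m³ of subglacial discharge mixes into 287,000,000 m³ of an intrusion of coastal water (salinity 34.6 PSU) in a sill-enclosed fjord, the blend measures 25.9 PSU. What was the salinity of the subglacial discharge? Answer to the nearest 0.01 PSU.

0.13 PSU

Salt balance: 287,000,000×34.6 + 96,900,000×S = 383,900,000×25.9
9,930,200,000 + 96,900,000·S = 9,943,010,000
S = (9,943,010,000 − 9,930,200,000) / 96,900,000 = 0.1322 PSU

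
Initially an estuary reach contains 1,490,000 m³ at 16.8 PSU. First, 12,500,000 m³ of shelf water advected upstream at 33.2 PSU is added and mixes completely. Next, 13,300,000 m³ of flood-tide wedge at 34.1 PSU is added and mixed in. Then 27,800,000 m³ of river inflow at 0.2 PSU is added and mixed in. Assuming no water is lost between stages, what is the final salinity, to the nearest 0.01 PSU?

16.32 PSU

Salt balance:
Initial salt = 1,490,000×16.8 = 25,032,000
After stage 1: salt = 25,032,000 + 12,500,000×33.2 = 440,032,000; volume = 13,990,000 m³; S = 31.453 PSU
After stage 2: salt = 440,032,000 + 13,300,000×34.1 = 893,562,000; volume = 27,290,000 m³; S = 32.743 PSU
After stage 3: salt = 893,562,000 + 27,800,000×0.2 = 899,122,000; volume = 55,090,000 m³
S = 899,122,000 / 55,090,000 = 16.321 PSU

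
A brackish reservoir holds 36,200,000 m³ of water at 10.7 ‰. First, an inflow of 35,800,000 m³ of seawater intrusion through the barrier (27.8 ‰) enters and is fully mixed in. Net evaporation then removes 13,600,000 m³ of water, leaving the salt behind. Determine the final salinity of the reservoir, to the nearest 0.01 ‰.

23.67 ‰

After mixing: salt = 36,200,000×10.7 + 35,800,000×27.8 = 1,382,580,000; volume = 72,000,000 m³
After evaporation: salt unchanged = 1,382,580,000; volume = 72,000,000 − 13,600,000 = 58,400,000 m³
S = 1,382,580,000 / 58,400,000 = 23.6743 ‰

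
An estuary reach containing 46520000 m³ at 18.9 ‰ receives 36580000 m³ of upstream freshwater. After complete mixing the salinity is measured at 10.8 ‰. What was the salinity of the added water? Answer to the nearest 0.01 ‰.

0.50 ‰

Salt balance: 46,520,000×18.9 + 36,580,000×S = 83,100,000×10.8
879,228,000 + 36,580,000·S = 897,480,000
S = (897,480,000 − 879,228,000) / 36,580,000 = 0.499 ‰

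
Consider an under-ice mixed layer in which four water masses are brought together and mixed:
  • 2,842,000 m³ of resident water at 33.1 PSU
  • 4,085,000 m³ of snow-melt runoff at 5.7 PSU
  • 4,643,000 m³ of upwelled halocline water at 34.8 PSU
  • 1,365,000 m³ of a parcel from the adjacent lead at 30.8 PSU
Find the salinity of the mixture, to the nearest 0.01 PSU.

24.81 PSU

Weighted by volume,
salt = 2,842,000×33.1 + 4,085,000×5.7 + 4,643,000×34.8 + 1,365,000×30.8 = 94,070,200 + 23,284,500 + 161,576,400 + 42,042,000 = 320,973,100
volume = 2,842,000 + 4,085,000 + 4,643,000 + 1,365,000 = 12,935,000 m³
S = 320,973,100 / 12,935,000 = 24.8143 PSU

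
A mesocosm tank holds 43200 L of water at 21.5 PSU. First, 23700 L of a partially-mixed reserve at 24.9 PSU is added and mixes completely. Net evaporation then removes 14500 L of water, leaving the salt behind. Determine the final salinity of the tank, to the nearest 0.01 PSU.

After mixing: salt = 43,200×21.5 + 23,700×24.9 = 1,518,930; volume = 66,900 L
After evaporation: salt unchanged = 1,518,930; volume = 66,900 − 14,500 = 52,400 L
S = 1,518,930 / 52,400 = 28.9872 PSU

28.99 PSU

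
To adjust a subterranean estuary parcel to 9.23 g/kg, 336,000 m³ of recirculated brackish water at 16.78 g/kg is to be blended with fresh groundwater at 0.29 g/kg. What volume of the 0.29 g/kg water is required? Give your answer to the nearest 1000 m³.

Salt balance: 336,000×16.78 + V×0.29 = (336,000+V)×9.23
5,638,080 + 0.29V = 3,101,280 + 9.23V
2,536,800 = 8.94V
V = 283,758.39 m³

284000 m³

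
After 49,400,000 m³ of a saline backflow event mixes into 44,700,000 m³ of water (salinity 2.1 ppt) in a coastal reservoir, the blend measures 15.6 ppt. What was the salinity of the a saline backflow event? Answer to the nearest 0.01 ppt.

27.82 ppt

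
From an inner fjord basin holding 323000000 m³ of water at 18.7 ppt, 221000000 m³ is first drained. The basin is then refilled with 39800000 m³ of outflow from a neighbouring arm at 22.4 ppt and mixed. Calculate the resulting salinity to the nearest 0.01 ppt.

Remaining after removal: 102,000,000 m³ at 18.7 ppt (salt = 1,907,400,000)
After addition: salt = 1,907,400,000 + 39,800,000×22.4 = 2,798,920,000; volume = 141,800,000 m³
S = 2,798,920,000 / 141,800,000 = 19.7385 ppt

19.74 ppt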